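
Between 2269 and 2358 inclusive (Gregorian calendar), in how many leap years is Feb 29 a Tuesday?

Leap years in 2269–2358: 21 of them.
Feb 29 weekday advances by 5 (mod 7) from one leap year to the next four years later (or differs when a century non-leap intervenes).
Leap-day weekdays: 2272:Thu 2276:Tue✓ 2280:Sun 2284:Fri 2288:Wed 2292:Mon 2296:Sat 2304:Mon 2308:Sat 2312:Thu 2316:Tue✓ 2320:Sun 2324:Fri 2328:Wed 2332:Mon 2336:Sat 2340:Thu 2344:Tue✓ 2348:Sun 2352:Fri 2356:Wed
Tuesday: 2276, 2316, 2344 → 3.

3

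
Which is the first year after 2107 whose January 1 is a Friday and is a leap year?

Jan 1 advances by 2 weekdays after a leap year and by 1 after a common year.
2107: Jan 1 is Saturday.
2108: Sunday (leap)
2109: Tuesday
2110: Wednesday
2111: Thursday
2112: Friday (leap)
2112 begins on a Friday and is a leap year.

2112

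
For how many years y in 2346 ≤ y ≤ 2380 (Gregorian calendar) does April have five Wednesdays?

April has 30 days; it has five Wednesdays when Wednesday falls among the first (month-length − 28) days — i.e. when April 1 is one of Wednesday/Tuesday.
April 1 by year: 2346:Mon 2347:Tue✓ 2348:Thu 2349:Fri 2350:Sat 2351:Sun 2352:Tue✓ 2353:Wed✓ 2354:Thu 2355:Fri 2356:Sun 2357:Mon 2358:Tue✓ 2359:Wed✓ 2360:Fri …(5 more)… 2366:Fri 2367:Sat 2368:Mon 2369:Tue✓ 2370:Wed✓ 2371:Thu 2372:Sat 2373:Sun 2374:Mon 2375:Tue✓ 2376:Thu 2377:Fri 2378:Sat 2379:Sun 2380:Tue✓
Years with five Wednesdays: 2347, 2352, 2353, 2358, 2359, 2364, 2369, 2370, 2375, 2380 → 10.

10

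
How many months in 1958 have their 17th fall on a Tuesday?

Check the 17th of each month of 1958: Jan 17: Fri, Feb 17: Mon, Mar 17: Mon, Apr 17: Thu, May 17: Sat, Jun 17: Tue, Jul 17: Thu, Aug 17: Sun, Sep 17: Wed, Oct 17: Fri, Nov 17: Mon, Dec 17: Wed.
Tuesday occurs in June — 1 month.

1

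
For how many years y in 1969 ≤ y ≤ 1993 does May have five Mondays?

10

May has 31 days; it has five Mondays when Monday falls among the first (month-length − 28) days — i.e. when May 1 is one of Monday/Sunday/Saturday.
May 1 by year: 1969:Thu 1970:Fri 1971:Sat✓ 1972:Mon✓ 1973:Tue 1974:Wed 1975:Thu 1976:Sat✓ 1977:Sun✓ 1978:Mon✓ 1979:Tue 1980:Thu 1981:Fri 1982:Sat✓ 1983:Sun✓ 1984:Tue 1985:Wed 1986:Thu 1987:Fri 1988:Sun✓ 1989:Mon✓ 1990:Tue 1991:Wed 1992:Fri 1993:Sat✓
Years with five Mondays: 1971, 1972, 1976, 1977, 1978, 1982, 1983, 1988, 1989, 1993 → 10.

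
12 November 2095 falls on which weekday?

Saturday

January 1, 2095 is a Saturday.
November 12 is day 316 of the year, i.e. 315 days after Jan 1.
315 mod 7 = 0, so advance 0 weekdays from Saturday: Saturday.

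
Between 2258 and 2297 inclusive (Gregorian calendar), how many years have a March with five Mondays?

March has 31 days; it has five Mondays when Monday falls among the first (month-length − 28) days — i.e. when March 1 is one of Monday/Sunday/Saturday.
March 1 by year: 2258:Mon✓ 2259:Tue 2260:Thu 2261:Fri 2262:Sat✓ 2263:Sun✓ 2264:Tue 2265:Wed 2266:Thu 2267:Fri 2268:Sun✓ 2269:Mon✓ 2270:Tue 2271:Wed 2272:Fri …(10 more)… 2283:Thu 2284:Sat✓ 2285:Sun✓ 2286:Mon✓ 2287:Tue 2288:Thu 2289:Fri 2290:Sat✓ 2291:Sun✓ 2292:Tue 2293:Wed 2294:Thu 2295:Fri 2296:Sun✓ 2297:Mon✓
Years with five Mondays: 2258, 2262, 2263, 2268, 2269, 2273, 2274, 2275, 2279, 2280, 2284, 2285, 2286, 2290, 2291, 2296, 2297 → 17.

17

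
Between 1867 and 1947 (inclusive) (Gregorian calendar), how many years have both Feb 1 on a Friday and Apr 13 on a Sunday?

2

Check each year's weekday for Feb 1 and Apr 13:
  1867: Fri/Sat  1868: Sat/Mon  1869: Mon/Tue  1870: Tue/Wed  1871: Wed/Thu  1872: Thu/Sat  1873: Sat/Sun  1874: Sun/Mon  1875: Mon/Tue  1876: Tue/Thu  1877: Thu/Fri  1878: Fri/Sat  1879: Sat/Sun  1880: Sun/Tue  …(53 more)…  1934: Thu/Fri  1935: Fri/Sat  1936: Sat/Mon  1937: Mon/Tue  1938: Tue/Wed  1939: Wed/Thu  1940: Thu/Sat  1941: Sat/Sun  1942: Sun/Mon  1943: Mon/Tue  1944: Tue/Thu  1945: Thu/Fri  1946: Fri/Sat  1947: Sat/Sun
Both conditions hold in: 1884, 1924 — 2.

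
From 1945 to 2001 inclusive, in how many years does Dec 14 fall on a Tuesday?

8

Track Dec 14's weekday year by year (advancing +1, or +2 across a Feb 29):
  1945: Fri  1946: Sat (+1)  1947: Sun (+1)  1948: Tue (+2) ✓  1949: Wed (+1)
  1950: Thu (+1)  1951: Fri (+1)  1952: Sun (+2)  1953: Mon (+1)  1954: Tue (+1) ✓
  1955: Wed (+1)  1956: Fri (+2)  1957: Sat (+1)  1958: Sun (+1)  … (29 more years) …
  1988: Wed (+2)  1989: Thu (+1)  1990: Fri (+1)  1991: Sat (+1)  1992: Mon (+2)
  1993: Tue (+1) ✓  1994: Wed (+1)  1995: Thu (+1)  1996: Sat (+2)  1997: Sun (+1)
  1998: Mon (+1)  1999: Tue (+1) ✓  2000: Thu (+2)  2001: Fri (+1)
Tuesday years: 1948, 1954, 1965, 1971, 1976, 1982, 1993, 1999 — 8 in total.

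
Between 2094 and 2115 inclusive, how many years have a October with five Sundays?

9

October has 31 days; it has five Sundays when Sunday falls among the first (month-length − 28) days — i.e. when October 1 is one of Sunday/Saturday/Friday.
October 1 by year: 2094:Fri✓ 2095:Sat✓ 2096:Mon 2097:Tue 2098:Wed 2099:Thu 2100:Fri✓ 2101:Sat✓ 2102:Sun✓ 2103:Mon 2104:Wed 2105:Thu 2106:Fri✓ 2107:Sat✓ 2108:Mon 2109:Tue 2110:Wed 2111:Thu 2112:Sat✓ 2113:Sun✓ 2114:Mon 2115:Tue
Years with five Sundays: 2094, 2095, 2100, 2101, 2102, 2106, 2107, 2112, 2113 → 9.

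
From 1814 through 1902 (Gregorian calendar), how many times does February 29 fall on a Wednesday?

Leap years in 1814–1902: 21 of them.
Feb 29 weekday advances by 5 (mod 7) from one leap year to the next four years later (or differs when a century non-leap intervenes).
Leap-day weekdays: 1816:Thu 1820:Tue 1824:Sun 1828:Fri 1832:Wed✓ 1836:Mon 1840:Sat 1844:Thu 1848:Tue 1852:Sun 1856:Fri 1860:Wed✓ 1864:Mon 1868:Sat 1872:Thu 1876:Tue 1880:Sun 1884:Fri 1888:Wed✓ 1892:Mon 1896:Sat
Wednesday: 1832, 1860, 1888 → 3.

3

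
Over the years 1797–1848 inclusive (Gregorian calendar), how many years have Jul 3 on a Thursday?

7

Track Jul 3's weekday year by year (advancing +1, or +2 across a Feb 29):
  1797: Mon  1798: Tue (+1)  1799: Wed (+1)  1800: Thu (+1) ✓  1801: Fri (+1)
  1802: Sat (+1)  1803: Sun (+1)  1804: Tue (+2)  1805: Wed (+1)  1806: Thu (+1) ✓
  1807: Fri (+1)  1808: Sun (+2)  1809: Mon (+1)  1810: Tue (+1)  … (24 more years) …
  1835: Fri (+1)  1836: Sun (+2)  1837: Mon (+1)  1838: Tue (+1)  1839: Wed (+1)
  1840: Fri (+2)  1841: Sat (+1)  1842: Sun (+1)  1843: Mon (+1)  1844: Wed (+2)
  1845: Thu (+1) ✓  1846: Fri (+1)  1847: Sat (+1)  1848: Mon (+2)
Thursday years: 1800, 1806, 1817, 1823, 1828, 1834, 1845 — 7 in total.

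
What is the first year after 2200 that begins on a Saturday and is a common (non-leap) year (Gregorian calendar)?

Jan 1 advances by 2 weekdays after a leap year and by 1 after a common year.
2200: Jan 1 is Wednesday.
2201: Thursday
2202: Friday
2203: Saturday
2203 begins on a Saturday and is a common year.

2203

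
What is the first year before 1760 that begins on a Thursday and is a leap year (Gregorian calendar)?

1756

Jan 1 advances by 2 weekdays after a leap year and by 1 after a common year.
1760: Jan 1 is Tuesday (leap).
1759: Monday
1758: Sunday
1757: Saturday
1756: Thursday (leap)
1756 begins on a Thursday and is a leap year.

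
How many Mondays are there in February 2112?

5

February 2112 has 29 days and begins on Monday.
The first Monday is February 1.
Mondays fall on 1, 8, 15, 22, 29 — that's 5.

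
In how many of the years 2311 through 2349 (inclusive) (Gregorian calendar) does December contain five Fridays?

December has 31 days; it has five Fridays when Friday falls among the first (month-length − 28) days — i.e. when December 1 is one of Friday/Thursday/Wednesday.
December 1 by year: 2311:Fri✓ 2312:Sun 2313:Mon 2314:Tue 2315:Wed✓ 2316:Fri✓ 2317:Sat 2318:Sun 2319:Mon 2320:Wed✓ 2321:Thu✓ 2322:Fri✓ 2323:Sat 2324:Mon 2325:Tue …(9 more)… 2335:Sun 2336:Tue 2337:Wed✓ 2338:Thu✓ 2339:Fri✓ 2340:Sun 2341:Mon 2342:Tue 2343:Wed✓ 2344:Fri✓ 2345:Sat 2346:Sun 2347:Mon 2348:Wed✓ 2349:Thu✓
Years with five Fridays: 2311, 2315, 2316, 2320, 2321, 2322, 2326, 2327, 2332, 2333, 2337, 2338, 2339, 2343, 2344, 2348, 2349 → 17.

17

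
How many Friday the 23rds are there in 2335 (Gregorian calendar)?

Check the 23rd of each month of 2335: Jan 23: Wed, Feb 23: Sat, Mar 23: Sat, Apr 23: Tue, May 23: Thu, Jun 23: Sun, Jul 23: Tue, Aug 23: Fri, Sep 23: Mon, Oct 23: Wed, Nov 23: Sat, Dec 23: Mon.
Friday occurs in August — 1 month.

1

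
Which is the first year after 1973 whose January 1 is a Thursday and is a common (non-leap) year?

1981

Jan 1 advances by 2 weekdays after a leap year and by 1 after a common year.
1973: Jan 1 is Monday.
1974: Tuesday
1975: Wednesday
1976: Thursday (leap)
1977: Saturday
1978: Sunday
1979: Monday
1980: Tuesday (leap)
1981: Thursday
1981 begins on a Thursday and is a common year.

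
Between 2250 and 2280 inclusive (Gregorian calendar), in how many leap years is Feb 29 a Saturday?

Leap years in 2250–2280: 8 of them.
Feb 29 weekday advances by 5 (mod 7) from one leap year to the next four years later (or differs when a century non-leap intervenes).
Leap-day weekdays: 2252:Sun 2256:Fri 2260:Wed 2264:Mon 2268:Sat✓ 2272:Thu 2276:Tue 2280:Sun
Saturday: 2268 → 1.

1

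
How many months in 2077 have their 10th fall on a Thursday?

Check the 10th of each month of 2077: Jan 10: Sun, Feb 10: Wed, Mar 10: Wed, Apr 10: Sat, May 10: Mon, Jun 10: Thu, Jul 10: Sat, Aug 10: Tue, Sep 10: Fri, Oct 10: Sun, Nov 10: Wed, Dec 10: Fri.
Thursday occurs in June — 1 month.

1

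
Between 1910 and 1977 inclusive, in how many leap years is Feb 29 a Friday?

Leap years in 1910–1977: 17 of them.
Feb 29 weekday advances by 5 (mod 7) from one leap year to the next four years later (or differs when a century non-leap intervenes).
Leap-day weekdays: 1912:Thu 1916:Tue 1920:Sun 1924:Fri✓ 1928:Wed 1932:Mon 1936:Sat 1940:Thu 1944:Tue 1948:Sun 1952:Fri✓ 1956:Wed 1960:Mon 1964:Sat 1968:Thu 1972:Tue 1976:Sun
Friday: 1924, 1952 → 2.

2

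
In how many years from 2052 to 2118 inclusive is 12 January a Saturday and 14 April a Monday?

Check each year's weekday for 12 January and 14 April:
  2052: Fri/Sun  2053: Sun/Mon  2054: Mon/Tue  2055: Tue/Wed  2056: Wed/Fri  2057: Fri/Sat  2058: Sat/Sun  2059: Sun/Mon  2060: Mon/Wed  2061: Wed/Thu  2062: Thu/Fri  2063: Fri/Sat  2064: Sat/Mon ✓  2065: Mon/Tue  …(39 more)…  2105: Mon/Tue  2106: Tue/Wed  2107: Wed/Thu  2108: Thu/Sat  2109: Sat/Sun  2110: Sun/Mon  2111: Mon/Tue  2112: Tue/Thu  2113: Thu/Fri  2114: Fri/Sat  2115: Sat/Sun  2116: Sun/Tue  2117: Tue/Wed  2118: Wed/Thu
Both conditions hold in: 2064, 2092, 2104 — 3.

3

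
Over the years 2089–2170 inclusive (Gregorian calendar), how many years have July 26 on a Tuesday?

Track July 26's weekday year by year (advancing +1, or +2 across a Feb 29):
  2089: Tue ✓  2090: Wed (+1)  2091: Thu (+1)  2092: Sat (+2)  2093: Sun (+1)
  2094: Mon (+1)  2095: Tue (+1) ✓  2096: Thu (+2)  2097: Fri (+1)  2098: Sat (+1)
  2099: Sun (+1)  2100: Mon (+1)  2101: Tue (+1) ✓  2102: Wed (+1)  … (54 more years) …
  2157: Tue (+1) ✓  2158: Wed (+1)  2159: Thu (+1)  2160: Sat (+2)  2161: Sun (+1)
  2162: Mon (+1)  2163: Tue (+1) ✓  2164: Thu (+2)  2165: Fri (+1)  2166: Sat (+1)
  2167: Sun (+1)  2168: Tue (+2) ✓  2169: Wed (+1)  2170: Thu (+1)
Tuesday years: 2089, 2095, 2101, 2107, 2112, 2118, 2129, 2135, 2140, 2146, 2157, 2163, 2168 — 13 in total.

13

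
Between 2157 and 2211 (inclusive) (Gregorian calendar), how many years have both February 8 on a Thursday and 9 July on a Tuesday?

1

Check each year's weekday for February 8 and 9 July:
  2157: Tue/Sat  2158: Wed/Sun  2159: Thu/Mon  2160: Fri/Wed  2161: Sun/Thu  2162: Mon/Fri  2163: Tue/Sat  2164: Wed/Mon  2165: Fri/Tue  2166: Sat/Wed  2167: Sun/Thu  2168: Mon/Sat  2169: Wed/Sun  2170: Thu/Mon  …(27 more)…  2198: Thu/Mon  2199: Fri/Tue  2200: Sat/Wed  2201: Sun/Thu  2202: Mon/Fri  2203: Tue/Sat  2204: Wed/Mon  2205: Fri/Tue  2206: Sat/Wed  2207: Sun/Thu  2208: Mon/Sat  2209: Wed/Sun  2210: Thu/Mon  2211: Fri/Tue
Both conditions hold in: 2176 — 1.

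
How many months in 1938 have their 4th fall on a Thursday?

Check the 4th of each month of 1938: Jan 4: Tue, Feb 4: Fri, Mar 4: Fri, Apr 4: Mon, May 4: Wed, Jun 4: Sat, Jul 4: Mon, Aug 4: Thu, Sep 4: Sun, Oct 4: Tue, Nov 4: Fri, Dec 4: Sun.
Thursday occurs in August — 1 month.

1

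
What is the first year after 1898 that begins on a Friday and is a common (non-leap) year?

1909

Jan 1 advances by 2 weekdays after a leap year and by 1 after a common year.
1898: Jan 1 is Saturday.
1899: Sunday
1900: Monday
1901: Tuesday
1902: Wednesday
1903: Thursday
1904: Friday (leap)
1905: Sunday
1906: Monday
1907: Tuesday
1908: Wednesday (leap)
1909: Friday
1909 begins on a Friday and is a common year.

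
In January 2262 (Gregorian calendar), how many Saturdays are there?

January 2262 has 31 days and begins on Wednesday.
The first Saturday is January 4.
Saturdays fall on 4, 11, 18, 25 — that's 4.

4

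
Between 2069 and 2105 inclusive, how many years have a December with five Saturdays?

December has 31 days; it has five Saturdays when Saturday falls among the first (month-length − 28) days — i.e. when December 1 is one of Saturday/Friday/Thursday.
December 1 by year: 2069:Sun 2070:Mon 2071:Tue 2072:Thu✓ 2073:Fri✓ 2074:Sat✓ 2075:Sun 2076:Tue 2077:Wed 2078:Thu✓ 2079:Fri✓ 2080:Sun 2081:Mon 2082:Tue 2083:Wed …(7 more)… 2091:Sat✓ 2092:Mon 2093:Tue 2094:Wed 2095:Thu✓ 2096:Sat✓ 2097:Sun 2098:Mon 2099:Tue 2100:Wed 2101:Thu✓ 2102:Fri✓ 2103:Sat✓ 2104:Mon 2105:Tue
Years with five Saturdays: 2072, 2073, 2074, 2078, 2079, 2084, 2085, 2089, 2090, 2091, 2095, 2096, 2101, 2102, 2103 → 15.

15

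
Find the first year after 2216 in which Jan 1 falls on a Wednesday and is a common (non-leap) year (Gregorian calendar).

Jan 1 advances by 2 weekdays after a leap year and by 1 after a common year.
2216: Jan 1 is Monday (leap).
2217: Wednesday
2217 begins on a Wednesday and is a common year.

2217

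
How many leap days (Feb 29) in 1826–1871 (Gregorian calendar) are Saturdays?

Leap years in 1826–1871: 11 of them.
Feb 29 weekday advances by 5 (mod 7) from one leap year to the next four years later (or differs when a century non-leap intervenes).
Leap-day weekdays: 1828:Fri 1832:Wed 1836:Mon 1840:Sat✓ 1844:Thu 1848:Tue 1852:Sun 1856:Fri 1860:Wed 1864:Mon 1868:Sat✓
Saturday: 1840, 1868 → 2.

2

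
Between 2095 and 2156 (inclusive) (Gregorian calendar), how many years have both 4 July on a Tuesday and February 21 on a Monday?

2

Check each year's weekday for 4 July and February 21:
  2095: Mon/Mon  2096: Wed/Tue  2097: Thu/Thu  2098: Fri/Fri  2099: Sat/Sat  2100: Sun/Sun  2101: Mon/Mon  2102: Tue/Tue  2103: Wed/Wed  2104: Fri/Thu  2105: Sat/Sat  2106: Sun/Sun  2107: Mon/Mon  2108: Wed/Tue  …(34 more)…  2143: Thu/Thu  2144: Sat/Fri  2145: Sun/Sun  2146: Mon/Mon  2147: Tue/Tue  2148: Thu/Wed  2149: Fri/Fri  2150: Sat/Sat  2151: Sun/Sun  2152: Tue/Mon ✓  2153: Wed/Wed  2154: Thu/Thu  2155: Fri/Fri  2156: Sun/Sat
Both conditions hold in: 2124, 2152 — 2.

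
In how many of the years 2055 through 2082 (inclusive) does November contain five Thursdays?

8

November has 30 days; it has five Thursdays when Thursday falls among the first (month-length − 28) days — i.e. when November 1 is one of Thursday/Wednesday.
November 1 by year: 2055:Mon 2056:Wed✓ 2057:Thu✓ 2058:Fri 2059:Sat 2060:Mon 2061:Tue 2062:Wed✓ 2063:Thu✓ 2064:Sat 2065:Sun 2066:Mon 2067:Tue 2068:Thu✓ 2069:Fri 2070:Sat 2071:Sun 2072:Tue 2073:Wed✓ 2074:Thu✓ 2075:Fri 2076:Sun 2077:Mon 2078:Tue 2079:Wed✓ 2080:Fri 2081:Sat 2082:Sun
Years with five Thursdays: 2056, 2057, 2062, 2063, 2068, 2073, 2074, 2079 → 8.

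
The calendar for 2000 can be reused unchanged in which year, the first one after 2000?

Two years share a calendar iff Jan 1 falls on the same weekday and both are leap or both are common. 2000: Jan 1 is Saturday, leap year.
2001: Jan 1 Monday, common
2002: Jan 1 Tuesday, common
2003: Jan 1 Wednesday, common
2004: Jan 1 Thursday, leap
2005: Jan 1 Saturday, common
2006: Jan 1 Sunday, common
2007: Jan 1 Monday, common
2008: Jan 1 Tuesday, leap
2009: Jan 1 Thursday, common
2010: Jan 1 Friday, common
2011: Jan 1 Saturday, common
2012: Jan 1 Sunday, leap
2013: Jan 1 Tuesday, common
2014: Jan 1 Wednesday, common
2015: Jan 1 Thursday, common
2016: Jan 1 Friday, leap
2017: Jan 1 Sunday, common
2018: Jan 1 Monday, common
2019: Jan 1 Tuesday, common
2020: Jan 1 Wednesday, leap
2021: Jan 1 Friday, common
2022: Jan 1 Saturday, common
2023: Jan 1 Sunday, common
2024: Jan 1 Monday, leap
2025: Jan 1 Wednesday, common
2026: Jan 1 Thursday, common
2027: Jan 1 Friday, common
2028: Jan 1 Saturday, leap
2028 matches on both conditions.

2028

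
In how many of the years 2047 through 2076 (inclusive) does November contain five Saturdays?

9

November has 30 days; it has five Saturdays when Saturday falls among the first (month-length − 28) days — i.e. when November 1 is one of Saturday/Friday.
November 1 by year: 2047:Fri✓ 2048:Sun 2049:Mon 2050:Tue 2051:Wed 2052:Fri✓ 2053:Sat✓ 2054:Sun 2055:Mon 2056:Wed 2057:Thu 2058:Fri✓ 2059:Sat✓ 2060:Mon 2061:Tue 2062:Wed 2063:Thu 2064:Sat✓ 2065:Sun 2066:Mon 2067:Tue 2068:Thu 2069:Fri✓ 2070:Sat✓ 2071:Sun 2072:Tue 2073:Wed 2074:Thu 2075:Fri✓ 2076:Sun
Years with five Saturdays: 2047, 2052, 2053, 2058, 2059, 2064, 2069, 2070, 2075 → 9.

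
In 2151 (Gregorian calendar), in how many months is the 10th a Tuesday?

Check the 10th of each month of 2151: Jan 10: Sun, Feb 10: Wed, Mar 10: Wed, Apr 10: Sat, May 10: Mon, Jun 10: Thu, Jul 10: Sat, Aug 10: Tue, Sep 10: Fri, Oct 10: Sun, Nov 10: Wed, Dec 10: Fri.
Tuesday occurs in August — 1 month.

1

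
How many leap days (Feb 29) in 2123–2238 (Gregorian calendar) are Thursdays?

Leap years in 2123–2238: 28 of them.
Feb 29 weekday advances by 5 (mod 7) from one leap year to the next four years later (or differs when a century non-leap intervenes).
Leap-day weekdays: 2124:Tue 2128:Sun 2132:Fri 2136:Wed 2140:Mon 2144:Sat 2148:Thu✓ 2152:Tue 2156:Sun 2160:Fri 2164:Wed 2168:Mon 2172:Sat 2176:Thu✓ 2180:Tue 2184:Sun 2188:Fri 2192:Wed 2196:Mon 2204:Wed 2208:Mon 2212:Sat 2216:Thu✓ 2220:Tue 2224:Sun 2228:Fri 2232:Wed 2236:Mon
Thursday: 2148, 2176, 2216 → 3.

3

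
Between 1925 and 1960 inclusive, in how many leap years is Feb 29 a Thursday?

1

Leap years in 1925–1960: 9 of them.
Feb 29 weekday advances by 5 (mod 7) from one leap year to the next four years later (or differs when a century non-leap intervenes).
Leap-day weekdays: 1928:Wed 1932:Mon 1936:Sat 1940:Thu✓ 1944:Tue 1948:Sun 1952:Fri 1956:Wed 1960:Mon
Thursday: 1940 → 1.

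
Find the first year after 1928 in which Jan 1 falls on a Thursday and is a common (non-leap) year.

1931

Jan 1 advances by 2 weekdays after a leap year and by 1 after a common year.
1928: Jan 1 is Sunday (leap).
1929: Tuesday
1930: Wednesday
1931: Thursday
1931 begins on a Thursday and is a common year.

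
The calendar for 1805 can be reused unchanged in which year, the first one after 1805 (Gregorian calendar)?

1811

Two years share a calendar iff Jan 1 falls on the same weekday and both are leap or both are common. 1805: Jan 1 is Tuesday, common year.
1806: Jan 1 Wednesday, common
1807: Jan 1 Thursday, common
1808: Jan 1 Friday, leap
1809: Jan 1 Sunday, common
1810: Jan 1 Monday, common
1811: Jan 1 Tuesday, common
1811 matches on both conditions.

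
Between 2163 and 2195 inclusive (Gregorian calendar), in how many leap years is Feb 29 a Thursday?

1

Leap years in 2163–2195: 8 of them.
Feb 29 weekday advances by 5 (mod 7) from one leap year to the next four years later (or differs when a century non-leap intervenes).
Leap-day weekdays: 2164:Wed 2168:Mon 2172:Sat 2176:Thu✓ 2180:Tue 2184:Sun 2188:Fri 2192:Wed
Thursday: 2176 → 1.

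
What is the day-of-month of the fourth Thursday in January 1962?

January 1, 1962 is a Monday, so the first Thursday is the 4th.
The fourth Thursday is 4 + 21 = 25.

25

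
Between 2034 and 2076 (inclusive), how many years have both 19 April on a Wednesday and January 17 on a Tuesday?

5

Check each year's weekday for 19 April and January 17:
  2034: Wed/Tue ✓  2035: Thu/Wed  2036: Sat/Thu  2037: Sun/Sat  2038: Mon/Sun  2039: Tue/Mon  2040: Thu/Tue  2041: Fri/Thu  2042: Sat/Fri  2043: Sun/Sat  2044: Tue/Sun  2045: Wed/Tue ✓  2046: Thu/Wed  2047: Fri/Thu  …(15 more)…  2063: Thu/Wed  2064: Sat/Thu  2065: Sun/Sat  2066: Mon/Sun  2067: Tue/Mon  2068: Thu/Tue  2069: Fri/Thu  2070: Sat/Fri  2071: Sun/Sat  2072: Tue/Sun  2073: Wed/Tue ✓  2074: Thu/Wed  2075: Fri/Thu  2076: Sun/Fri
Both conditions hold in: 2034, 2045, 2051, 2062, 2073 — 5.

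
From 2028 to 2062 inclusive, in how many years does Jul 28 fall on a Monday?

Track Jul 28's weekday year by year (advancing +1, or +2 across a Feb 29):
  2028: Fri  2029: Sat (+1)  2030: Sun (+1)  2031: Mon (+1) ✓  2032: Wed (+2)
  2033: Thu (+1)  2034: Fri (+1)  2035: Sat (+1)  2036: Mon (+2) ✓  2037: Tue (+1)
  2038: Wed (+1)  2039: Thu (+1)  2040: Sat (+2)  2041: Sun (+1)  … (7 more years) …
  2049: Wed (+1)  2050: Thu (+1)  2051: Fri (+1)  2052: Sun (+2)  2053: Mon (+1) ✓
  2054: Tue (+1)  2055: Wed (+1)  2056: Fri (+2)  2057: Sat (+1)  2058: Sun (+1)
  2059: Mon (+1) ✓  2060: Wed (+2)  2061: Thu (+1)  2062: Fri (+1)
Monday years: 2031, 2036, 2042, 2053, 2059 — 5 in total.

5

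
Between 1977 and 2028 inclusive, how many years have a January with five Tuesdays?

January has 31 days; it has five Tuesdays when Tuesday falls among the first (month-length − 28) days — i.e. when January 1 is one of Tuesday/Monday/Sunday.
January 1 by year: 1977:Sat 1978:Sun✓ 1979:Mon✓ 1980:Tue✓ 1981:Thu 1982:Fri 1983:Sat 1984:Sun✓ 1985:Tue✓ 1986:Wed 1987:Thu 1988:Fri 1989:Sun✓ 1990:Mon✓ 1991:Tue✓ …(22 more)… 2014:Wed 2015:Thu 2016:Fri 2017:Sun✓ 2018:Mon✓ 2019:Tue✓ 2020:Wed 2021:Fri 2022:Sat 2023:Sun✓ 2024:Mon✓ 2025:Wed 2026:Thu 2027:Fri 2028:Sat
Years with five Tuesdays: 1978, 1979, 1980, 1984, 1985, 1989, 1990, 1991, 1995, 1996, 2001, 2002, 2006, 2007, 2008, 2012, 2013, 2017, 2018, 2019, 2023, 2024 → 22.

22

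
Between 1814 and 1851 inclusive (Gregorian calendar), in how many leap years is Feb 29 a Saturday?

1

Leap years in 1814–1851: 9 of them.
Feb 29 weekday advances by 5 (mod 7) from one leap year to the next four years later (or differs when a century non-leap intervenes).
Leap-day weekdays: 1816:Thu 1820:Tue 1824:Sun 1828:Fri 1832:Wed 1836:Mon 1840:Sat✓ 1844:Thu 1848:Tue
Saturday: 1840 → 1.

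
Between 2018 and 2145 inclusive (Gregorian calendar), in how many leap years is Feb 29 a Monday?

4

Leap years in 2018–2145: 31 of them.
Feb 29 weekday advances by 5 (mod 7) from one leap year to the next four years later (or differs when a century non-leap intervenes).
Leap-day weekdays: 2020:Sat 2024:Thu 2028:Tue 2032:Sun 2036:Fri 2040:Wed 2044:Mon✓ 2048:Sat 2052:Thu 2056:Tue 2060:Sun 2064:Fri 2068:Wed …(5 more)… 2092:Fri 2096:Wed 2104:Fri 2108:Wed 2112:Mon✓ 2116:Sat 2120:Thu 2124:Tue 2128:Sun 2132:Fri 2136:Wed 2140:Mon✓ 2144:Sat
Monday: 2044, 2072, 2112, 2140 → 4.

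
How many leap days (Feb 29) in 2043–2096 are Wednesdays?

2

Leap years in 2043–2096: 14 of them.
Feb 29 weekday advances by 5 (mod 7) from one leap year to the next four years later (or differs when a century non-leap intervenes).
Leap-day weekdays: 2044:Mon 2048:Sat 2052:Thu 2056:Tue 2060:Sun 2064:Fri 2068:Wed✓ 2072:Mon 2076:Sat 2080:Thu 2084:Tue 2088:Sun 2092:Fri 2096:Wed✓
Wednesday: 2068, 2096 → 2.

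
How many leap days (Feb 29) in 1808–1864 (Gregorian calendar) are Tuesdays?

Leap years in 1808–1864: 15 of them.
Feb 29 weekday advances by 5 (mod 7) from one leap year to the next four years later (or differs when a century non-leap intervenes).
Leap-day weekdays: 1808:Mon 1812:Sat 1816:Thu 1820:Tue✓ 1824:Sun 1828:Fri 1832:Wed 1836:Mon 1840:Sat 1844:Thu 1848:Tue✓ 1852:Sun 1856:Fri 1860:Wed 1864:Mon
Tuesday: 1820, 1848 → 2.

2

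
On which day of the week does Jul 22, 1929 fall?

Monday

January 1, 1929 is a Tuesday.
July 22 is day 203 of the year, i.e. 202 days after Jan 1.
202 mod 7 = 6, so advance 6 weekdays from Tuesday: Monday.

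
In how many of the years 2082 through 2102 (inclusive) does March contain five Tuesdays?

10

March has 31 days; it has five Tuesdays when Tuesday falls among the first (month-length − 28) days — i.e. when March 1 is one of Tuesday/Monday/Sunday.
March 1 by year: 2082:Sun✓ 2083:Mon✓ 2084:Wed 2085:Thu 2086:Fri 2087:Sat 2088:Mon✓ 2089:Tue✓ 2090:Wed 2091:Thu 2092:Sat 2093:Sun✓ 2094:Mon✓ 2095:Tue✓ 2096:Thu 2097:Fri 2098:Sat 2099:Sun✓ 2100:Mon✓ 2101:Tue✓ 2102:Wed
Years with five Tuesdays: 2082, 2083, 2088, 2089, 2093, 2094, 2095, 2099, 2100, 2101 → 10.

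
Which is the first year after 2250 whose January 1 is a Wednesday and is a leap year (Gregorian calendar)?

2268

Jan 1 advances by 2 weekdays after a leap year and by 1 after a common year.
2250: Jan 1 is Tuesday.
2251: Wednesday
2252: Thursday (leap)
2253: Saturday
2254: Sunday
2255: Monday
2256: Tuesday (leap)
2257: Thursday
2258: Friday
2259: Saturday
2260: Sunday (leap)
2261: Tuesday
2262: Wednesday
2263: Thursday
2264: Friday (leap)
2265: Sunday
2266: Monday
2267: Tuesday
2268: Wednesday (leap)
2268 begins on a Wednesday and is a leap year.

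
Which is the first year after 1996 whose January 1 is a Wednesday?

1997

Jan 1 advances by 2 weekdays after a leap year and by 1 after a common year.
1996: Jan 1 is Monday (leap).
1997: Wednesday
1997 begins on a Wednesday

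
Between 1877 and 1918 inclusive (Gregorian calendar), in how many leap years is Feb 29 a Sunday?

1

Leap years in 1877–1918: 9 of them.
Feb 29 weekday advances by 5 (mod 7) from one leap year to the next four years later (or differs when a century non-leap intervenes).
Leap-day weekdays: 1880:Sun✓ 1884:Fri 1888:Wed 1892:Mon 1896:Sat 1904:Mon 1908:Sat 1912:Thu 1916:Tue
Sunday: 1880 → 1.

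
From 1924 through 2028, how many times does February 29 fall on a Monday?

Leap years in 1924–2028: 27 of them.
Feb 29 weekday advances by 5 (mod 7) from one leap year to the next four years later (or differs when a century non-leap intervenes).
Leap-day weekdays: 1924:Fri 1928:Wed 1932:Mon✓ 1936:Sat 1940:Thu 1944:Tue 1948:Sun 1952:Fri 1956:Wed 1960:Mon✓ 1964:Sat 1968:Thu 1972:Tue 1976:Sun 1980:Fri 1984:Wed 1988:Mon✓ 1992:Sat 1996:Thu 2000:Tue 2004:Sun 2008:Fri 2012:Wed 2016:Mon✓ 2020:Sat 2024:Thu 2028:Tue
Monday: 1932, 1960, 1988, 2016 → 4.

4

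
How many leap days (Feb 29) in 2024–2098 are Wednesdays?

3

Leap years in 2024–2098: 19 of them.
Feb 29 weekday advances by 5 (mod 7) from one leap year to the next four years later (or differs when a century non-leap intervenes).
Leap-day weekdays: 2024:Thu 2028:Tue 2032:Sun 2036:Fri 2040:Wed✓ 2044:Mon 2048:Sat 2052:Thu 2056:Tue 2060:Sun 2064:Fri 2068:Wed✓ 2072:Mon 2076:Sat 2080:Thu 2084:Tue 2088:Sun 2092:Fri 2096:Wed✓
Wednesday: 2040, 2068, 2096 → 3.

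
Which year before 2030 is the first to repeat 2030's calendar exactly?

Two years share a calendar iff Jan 1 falls on the same weekday and both are leap or both are common. 2030: Jan 1 is Tuesday, common year.
2029: Jan 1 Monday, common
2028: Jan 1 Saturday, leap
2027: Jan 1 Friday, common
2026: Jan 1 Thursday, common
2025: Jan 1 Wednesday, common
2024: Jan 1 Monday, leap
2023: Jan 1 Sunday, common
2022: Jan 1 Saturday, common
2021: Jan 1 Friday, common
2020: Jan 1 Wednesday, leap
2019: Jan 1 Tuesday, common
2019 matches on both conditions.

2019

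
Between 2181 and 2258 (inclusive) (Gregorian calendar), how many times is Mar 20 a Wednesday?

11

Track Mar 20's weekday year by year (advancing +1, or +2 across a Feb 29):
  2181: Tue  2182: Wed (+1) ✓  2183: Thu (+1)  2184: Sat (+2)  2185: Sun (+1)
  2186: Mon (+1)  2187: Tue (+1)  2188: Thu (+2)  2189: Fri (+1)  2190: Sat (+1)
  2191: Sun (+1)  2192: Tue (+2)  2193: Wed (+1) ✓  2194: Thu (+1)  … (50 more years) …
  2245: Thu (+1)  2246: Fri (+1)  2247: Sat (+1)  2248: Mon (+2)  2249: Tue (+1)
  2250: Wed (+1) ✓  2251: Thu (+1)  2252: Sat (+2)  2253: Sun (+1)  2254: Mon (+1)
  2255: Tue (+1)  2256: Thu (+2)  2257: Fri (+1)  2258: Sat (+1)
Wednesday years: 2182, 2193, 2199, 2205, 2211, 2216, 2222, 2233, 2239, 2244, 2250 — 11 in total.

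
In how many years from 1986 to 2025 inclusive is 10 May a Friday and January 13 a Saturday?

2

Check each year's weekday for 10 May and January 13:
  1986: Sat/Mon  1987: Sun/Tue  1988: Tue/Wed  1989: Wed/Fri  1990: Thu/Sat  1991: Fri/Sun  1992: Sun/Mon  1993: Mon/Wed  1994: Tue/Thu  1995: Wed/Fri  1996: Fri/Sat ✓  1997: Sat/Mon  1998: Sun/Tue  1999: Mon/Wed  …(12 more)…  2012: Thu/Fri  2013: Fri/Sun  2014: Sat/Mon  2015: Sun/Tue  2016: Tue/Wed  2017: Wed/Fri  2018: Thu/Sat  2019: Fri/Sun  2020: Sun/Mon  2021: Mon/Wed  2022: Tue/Thu  2023: Wed/Fri  2024: Fri/Sat ✓  2025: Sat/Mon
Both conditions hold in: 1996, 2024 — 2.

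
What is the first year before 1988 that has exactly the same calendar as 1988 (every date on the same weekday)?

1960

Two years share a calendar iff Jan 1 falls on the same weekday and both are leap or both are common. 1988: Jan 1 is Friday, leap year.
1987: Jan 1 Thursday, common
1986: Jan 1 Wednesday, common
1985: Jan 1 Tuesday, common
1984: Jan 1 Sunday, leap
1983: Jan 1 Saturday, common
1982: Jan 1 Friday, common
1981: Jan 1 Thursday, common
1980: Jan 1 Tuesday, leap
1979: Jan 1 Monday, common
1978: Jan 1 Sunday, common
1977: Jan 1 Saturday, common
1976: Jan 1 Thursday, leap
1975: Jan 1 Wednesday, common
1974: Jan 1 Tuesday, common
1973: Jan 1 Monday, common
1972: Jan 1 Saturday, leap
1971: Jan 1 Friday, common
1970: Jan 1 Thursday, common
1969: Jan 1 Wednesday, common
1968: Jan 1 Monday, leap
1967: Jan 1 Sunday, common
1966: Jan 1 Saturday, common
1965: Jan 1 Friday, common
1964: Jan 1 Wednesday, leap
1963: Jan 1 Tuesday, common
1962: Jan 1 Monday, common
1961: Jan 1 Sunday, common
1960: Jan 1 Friday, leap
1960 matches on both conditions.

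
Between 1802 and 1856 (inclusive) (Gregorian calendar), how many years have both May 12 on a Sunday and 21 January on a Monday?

6

Check each year's weekday for May 12 and 21 January:
  1802: Wed/Thu  1803: Thu/Fri  1804: Sat/Sat  1805: Sun/Mon ✓  1806: Mon/Tue  1807: Tue/Wed  1808: Thu/Thu  1809: Fri/Sat  1810: Sat/Sun  1811: Sun/Mon ✓  1812: Tue/Tue  1813: Wed/Thu  1814: Thu/Fri  1815: Fri/Sat  …(27 more)…  1843: Fri/Sat  1844: Sun/Sun  1845: Mon/Tue  1846: Tue/Wed  1847: Wed/Thu  1848: Fri/Fri  1849: Sat/Sun  1850: Sun/Mon ✓  1851: Mon/Tue  1852: Wed/Wed  1853: Thu/Fri  1854: Fri/Sat  1855: Sat/Sun  1856: Mon/Mon
Both conditions hold in: 1805, 1811, 1822, 1833, 1839, 1850 — 6.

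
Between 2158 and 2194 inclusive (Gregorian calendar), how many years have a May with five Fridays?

May has 31 days; it has five Fridays when Friday falls among the first (month-length − 28) days — i.e. when May 1 is one of Friday/Thursday/Wednesday.
May 1 by year: 2158:Mon 2159:Tue 2160:Thu✓ 2161:Fri✓ 2162:Sat 2163:Sun 2164:Tue 2165:Wed✓ 2166:Thu✓ 2167:Fri✓ 2168:Sun 2169:Mon 2170:Tue 2171:Wed✓ 2172:Fri✓ …(7 more)… 2180:Mon 2181:Tue 2182:Wed✓ 2183:Thu✓ 2184:Sat 2185:Sun 2186:Mon 2187:Tue 2188:Thu✓ 2189:Fri✓ 2190:Sat 2191:Sun 2192:Tue 2193:Wed✓ 2194:Thu✓
Years with five Fridays: 2160, 2161, 2165, 2166, 2167, 2171, 2172, 2176, 2177, 2178, 2182, 2183, 2188, 2189, 2193, 2194 → 16.

16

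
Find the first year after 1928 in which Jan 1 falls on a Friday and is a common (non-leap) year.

1937

Jan 1 advances by 2 weekdays after a leap year and by 1 after a common year.
1928: Jan 1 is Sunday (leap).
1929: Tuesday
1930: Wednesday
1931: Thursday
1932: Friday (leap)
1933: Sunday
1934: Monday
1935: Tuesday
1936: Wednesday (leap)
1937: Friday
1937 begins on a Friday and is a common year.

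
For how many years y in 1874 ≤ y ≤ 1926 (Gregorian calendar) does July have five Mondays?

July has 31 days; it has five Mondays when Monday falls among the first (month-length − 28) days — i.e. when July 1 is one of Monday/Sunday/Saturday.
July 1 by year: 1874:Wed 1875:Thu 1876:Sat✓ 1877:Sun✓ 1878:Mon✓ 1879:Tue 1880:Thu 1881:Fri 1882:Sat✓ 1883:Sun✓ 1884:Tue 1885:Wed 1886:Thu 1887:Fri 1888:Sun✓ …(23 more)… 1912:Mon✓ 1913:Tue 1914:Wed 1915:Thu 1916:Sat✓ 1917:Sun✓ 1918:Mon✓ 1919:Tue 1920:Thu 1921:Fri 1922:Sat✓ 1923:Sun✓ 1924:Tue 1925:Wed 1926:Thu
Years with five Mondays: 1876, 1877, 1878, 1882, 1883, 1888, 1889, 1893, 1894, 1895, 1899, 1900, 1901, 1905, 1906, 1907, 1911, 1912, 1916, 1917, 1918, 1922, 1923 → 23.

23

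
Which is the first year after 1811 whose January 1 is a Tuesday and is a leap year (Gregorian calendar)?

1828

Jan 1 advances by 2 weekdays after a leap year and by 1 after a common year.
1811: Jan 1 is Tuesday.
1812: Wednesday (leap)
1813: Friday
1814: Saturday
1815: Sunday
1816: Monday (leap)
1817: Wednesday
1818: Thursday
1819: Friday
1820: Saturday (leap)
1821: Monday
1822: Tuesday
1823: Wednesday
1824: Thursday (leap)
1825: Saturday
1826: Sunday
1827: Monday
1828: Tuesday (leap)
1828 begins on a Tuesday and is a leap year.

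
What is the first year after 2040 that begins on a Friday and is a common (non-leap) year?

2049

Jan 1 advances by 2 weekdays after a leap year and by 1 after a common year.
2040: Jan 1 is Sunday (leap).
2041: Tuesday
2042: Wednesday
2043: Thursday
2044: Friday (leap)
2045: Sunday
2046: Monday
2047: Tuesday
2048: Wednesday (leap)
2049: Friday
2049 begins on a Friday and is a common year.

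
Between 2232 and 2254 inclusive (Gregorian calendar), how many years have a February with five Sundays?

February has 28 days (29 in leap years); it has five Sundays when Sunday falls among the first (month-length − 28) days — i.e. when February 1 is Sunday in a leap year (never in a common year).
February 1 by year: 2232:Wed 2233:Fri 2234:Sat 2235:Sun 2236:Mon 2237:Wed 2238:Thu 2239:Fri 2240:Sat 2241:Mon 2242:Tue 2243:Wed 2244:Thu 2245:Sat 2246:Sun 2247:Mon 2248:Tue 2249:Thu 2250:Fri 2251:Sat 2252:Sun✓ 2253:Tue 2254:Wed
Years with five Sundays: 2252 → 1.

1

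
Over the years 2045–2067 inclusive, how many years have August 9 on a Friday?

3

Track August 9's weekday year by year (advancing +1, or +2 across a Feb 29):
  2045: Wed  2046: Thu (+1)  2047: Fri (+1) ✓  2048: Sun (+2)  2049: Mon (+1)
  2050: Tue (+1)  2051: Wed (+1)  2052: Fri (+2) ✓  2053: Sat (+1)  2054: Sun (+1)
  2055: Mon (+1)  2056: Wed (+2)  2057: Thu (+1)  2058: Fri (+1) ✓  2059: Sat (+1)
  2060: Mon (+2)  2061: Tue (+1)  2062: Wed (+1)  2063: Thu (+1)  2064: Sat (+2)
  2065: Sun (+1)  2066: Mon (+1)  2067: Tue (+1)
Friday years: 2047, 2052, 2058 — 3 in total.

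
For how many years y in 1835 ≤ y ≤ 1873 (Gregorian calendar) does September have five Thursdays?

September has 30 days; it has five Thursdays when Thursday falls among the first (month-length − 28) days — i.e. when September 1 is one of Thursday/Wednesday.
September 1 by year: 1835:Tue 1836:Thu✓ 1837:Fri 1838:Sat 1839:Sun 1840:Tue 1841:Wed✓ 1842:Thu✓ 1843:Fri 1844:Sun 1845:Mon 1846:Tue 1847:Wed✓ 1848:Fri 1849:Sat …(9 more)… 1859:Thu✓ 1860:Sat 1861:Sun 1862:Mon 1863:Tue 1864:Thu✓ 1865:Fri 1866:Sat 1867:Sun 1868:Tue 1869:Wed✓ 1870:Thu✓ 1871:Fri 1872:Sun 1873:Mon
Years with five Thursdays: 1836, 1841, 1842, 1847, 1852, 1853, 1858, 1859, 1864, 1869, 1870 → 11.

11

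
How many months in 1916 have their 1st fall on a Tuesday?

Check the 1st of each month of 1916: Jan 1: Sat, Feb 1: Tue, Mar 1: Wed, Apr 1: Sat, May 1: Mon, Jun 1: Thu, Jul 1: Sat, Aug 1: Tue, Sep 1: Fri, Oct 1: Sun, Nov 1: Wed, Dec 1: Fri.
Tuesday occurs in February, August — 2 months.

2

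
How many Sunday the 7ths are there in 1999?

3

Check the 7th of each month of 1999: Jan 7: Thu, Feb 7: Sun, Mar 7: Sun, Apr 7: Wed, May 7: Fri, Jun 7: Mon, Jul 7: Wed, Aug 7: Sat, Sep 7: Tue, Oct 7: Thu, Nov 7: Sun, Dec 7: Tue.
Sunday occurs in February, March, November — 3 months.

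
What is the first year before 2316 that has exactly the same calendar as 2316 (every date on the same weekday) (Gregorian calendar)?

2276

Two years share a calendar iff Jan 1 falls on the same weekday and both are leap or both are common. 2316: Jan 1 is Saturday, leap year.
2315: Jan 1 Friday, common
2314: Jan 1 Thursday, common
2313: Jan 1 Wednesday, common
2312: Jan 1 Monday, leap
2311: Jan 1 Sunday, common
2310: Jan 1 Saturday, common
2309: Jan 1 Friday, common
2308: Jan 1 Wednesday, leap
2307: Jan 1 Tuesday, common
2306: Jan 1 Monday, common
2305: Jan 1 Sunday, common
2304: Jan 1 Friday, leap
2303: Jan 1 Thursday, common
2302: Jan 1 Wednesday, common
2301: Jan 1 Tuesday, common
2300: Jan 1 Monday, common
2299: Jan 1 Sunday, common
2298: Jan 1 Saturday, common
2297: Jan 1 Friday, common
2296: Jan 1 Wednesday, leap
2295: Jan 1 Tuesday, common
2294: Jan 1 Monday, common
2293: Jan 1 Sunday, common
2292: Jan 1 Friday, leap
2291: Jan 1 Thursday, common
2290: Jan 1 Wednesday, common
2289: Jan 1 Tuesday, common
2288: Jan 1 Sunday, leap
2287: Jan 1 Saturday, common
2286: Jan 1 Friday, common
2285: Jan 1 Thursday, common
2284: Jan 1 Tuesday, leap
2283: Jan 1 Monday, common
2282: Jan 1 Sunday, common
2281: Jan 1 Saturday, common
2280: Jan 1 Thursday, leap
2279: Jan 1 Wednesday, common
2278: Jan 1 Tuesday, common
2277: Jan 1 Monday, common
2276: Jan 1 Saturday, leap
2276 matches on both conditions.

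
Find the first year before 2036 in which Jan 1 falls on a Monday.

2035

Jan 1 advances by 2 weekdays after a leap year and by 1 after a common year.
2036: Jan 1 is Tuesday (leap).
2035: Monday
2035 begins on a Monday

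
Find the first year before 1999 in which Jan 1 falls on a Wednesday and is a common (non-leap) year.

Jan 1 advances by 2 weekdays after a leap year and by 1 after a common year.
1999: Jan 1 is Friday.
1998: Thursday
1997: Wednesday
1997 begins on a Wednesday and is a common year.

1997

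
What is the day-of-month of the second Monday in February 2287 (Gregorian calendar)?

February 1, 2287 is a Tuesday, so the first Monday is the 7th.
The second Monday is 7 + 7 = 14.

14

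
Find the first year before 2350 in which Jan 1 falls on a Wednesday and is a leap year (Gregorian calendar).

2336

Jan 1 advances by 2 weekdays after a leap year and by 1 after a common year.
2350: Jan 1 is Sunday.
2349: Saturday
2348: Thursday (leap)
2347: Wednesday
2346: Tuesday
2345: Monday
2344: Saturday (leap)
2343: Friday
2342: Thursday
2341: Wednesday
2340: Monday (leap)
2339: Sunday
2338: Saturday
2337: Friday
2336: Wednesday (leap)
2336 begins on a Wednesday and is a leap year.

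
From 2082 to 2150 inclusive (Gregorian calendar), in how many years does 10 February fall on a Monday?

Track 10 February's weekday year by year (advancing +1, or +2 across a Feb 29):
  2082: Tue  2083: Wed (+1)  2084: Thu (+1)  2085: Sat (+2)  2086: Sun (+1)
  2087: Mon (+1) ✓  2088: Tue (+1)  2089: Thu (+2)  2090: Fri (+1)  2091: Sat (+1)
  2092: Sun (+1)  2093: Tue (+2)  2094: Wed (+1)  2095: Thu (+1)  … (41 more years) …
  2137: Sun (+2)  2138: Mon (+1) ✓  2139: Tue (+1)  2140: Wed (+1)  2141: Fri (+2)
  2142: Sat (+1)  2143: Sun (+1)  2144: Mon (+1) ✓  2145: Wed (+2)  2146: Thu (+1)
  2147: Fri (+1)  2148: Sat (+1)  2149: Mon (+2) ✓  2150: Tue (+1)
Monday years: 2087, 2098, 2110, 2116, 2121, 2127, 2138, 2144, 2149 — 9 in total.

9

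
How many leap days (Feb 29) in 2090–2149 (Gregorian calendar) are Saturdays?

Leap years in 2090–2149: 14 of them.
Feb 29 weekday advances by 5 (mod 7) from one leap year to the next four years later (or differs when a century non-leap intervenes).
Leap-day weekdays: 2092:Fri 2096:Wed 2104:Fri 2108:Wed 2112:Mon 2116:Sat✓ 2120:Thu 2124:Tue 2128:Sun 2132:Fri 2136:Wed 2140:Mon 2144:Sat✓ 2148:Thu
Saturday: 2116, 2144 → 2.

2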